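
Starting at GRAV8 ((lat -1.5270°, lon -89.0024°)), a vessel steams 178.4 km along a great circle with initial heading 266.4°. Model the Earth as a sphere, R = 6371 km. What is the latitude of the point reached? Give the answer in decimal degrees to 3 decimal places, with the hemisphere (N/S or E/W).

δ = d/R = 178.4/6371 = 0.028002 rad
φ₂ = arcsin(sin φ₁ cos δ + cos φ₁ sin δ cos θ)
   = arcsin(-0.02665·0.99961 + 0.99964·0.02800·-0.06279) = -1.62713°
λ₂ = λ₁ + atan2(sin θ sin δ cos φ₁, cos δ − sin φ₁ sin φ₂) = -90.60427°

1.627°S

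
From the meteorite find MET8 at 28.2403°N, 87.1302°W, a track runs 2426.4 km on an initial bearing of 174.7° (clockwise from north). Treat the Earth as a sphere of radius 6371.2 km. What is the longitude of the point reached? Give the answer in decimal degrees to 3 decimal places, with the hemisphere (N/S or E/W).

85.150°W

δ = d/R = 2426.4/6371.2 = 0.380839 rad
φ₂ = arcsin(sin φ₁ cos δ + cos φ₁ sin δ cos θ)
   = arcsin(0.47317·0.92835 + 0.88097·0.37170·-0.99572) = 6.50057°
λ₂ = λ₁ + atan2(sin θ sin δ cos φ₁, cos δ − sin φ₁ sin φ₂) = -85.14988°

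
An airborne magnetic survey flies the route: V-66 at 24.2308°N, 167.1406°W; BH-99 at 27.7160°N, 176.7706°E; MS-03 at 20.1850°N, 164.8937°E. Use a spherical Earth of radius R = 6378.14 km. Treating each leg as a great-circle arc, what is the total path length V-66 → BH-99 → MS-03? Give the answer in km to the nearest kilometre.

3124 km

V-66→BH-99: c = 0.259445 rad, d = 1654.78 km
BH-99→MS-03: c = 0.230351 rad, d = 1469.21 km
Total = 1654.78 + 1469.21 = 3123.99 km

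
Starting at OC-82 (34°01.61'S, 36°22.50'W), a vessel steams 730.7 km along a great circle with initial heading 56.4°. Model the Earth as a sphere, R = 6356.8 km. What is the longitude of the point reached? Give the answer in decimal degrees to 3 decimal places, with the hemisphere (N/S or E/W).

OC-82: φ = -34.02683°, λ = -36.37500°
δ = d/R = 730.7/6356.8 = 0.114948 rad
φ₂ = arcsin(sin φ₁ cos δ + cos φ₁ sin δ cos θ)
   = arcsin(-0.55958·0.99340 + 0.82878·0.11469·0.55339) = -30.21757°
λ₂ = λ₁ + atan2(sin θ sin δ cos φ₁, cos δ − sin φ₁ sin φ₂) = -30.02776°

30.028°W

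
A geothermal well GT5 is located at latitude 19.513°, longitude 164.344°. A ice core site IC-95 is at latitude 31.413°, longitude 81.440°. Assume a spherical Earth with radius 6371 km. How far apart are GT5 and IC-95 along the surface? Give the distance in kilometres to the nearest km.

8243 km

Δφ = 11.9000°,  Δλ = -82.9040°
a = sin²(Δφ/2) + cos φ₁ cos φ₂ sin²(Δλ/2) = 0.363268
c = 2·arcsin(√a) = 1.293804 rad = 74.1295°
d = R·c = 6371 × 1.293804 = 8242.8 km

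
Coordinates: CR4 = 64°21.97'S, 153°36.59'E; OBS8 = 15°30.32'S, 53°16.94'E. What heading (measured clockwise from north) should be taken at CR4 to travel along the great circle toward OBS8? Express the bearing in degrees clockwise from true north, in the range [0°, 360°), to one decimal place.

CR4: φ = -64.36617°, λ = +153.60983°
OBS8: φ = -15.50533°, λ = +53.28233°
Δλ = -100.3275°
y = sin Δλ · cos φ₂ = -0.947994
x = cos φ₁ sin φ₂ − sin φ₁ cos φ₂ cos Δλ = -0.271398
θ = atan2(y, x) = -105.9757° → 254.0243° (mod 360°)

254.0°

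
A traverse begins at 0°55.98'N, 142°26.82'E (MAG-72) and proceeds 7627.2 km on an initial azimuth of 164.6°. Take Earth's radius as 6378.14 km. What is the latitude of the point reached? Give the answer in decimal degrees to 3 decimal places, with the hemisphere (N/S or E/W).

63.003°S

MAG-72: φ = +0.93300°, λ = +142.44700°
δ = d/R = 7627.2/6378.14 = 1.195835 rad
φ₂ = arcsin(sin φ₁ cos δ + cos φ₁ sin δ cos θ)
   = arcsin(0.01628·0.36624 + 0.99987·0.93052·-0.96410) = -63.00286°
λ₂ = λ₁ + atan2(sin θ sin δ cos φ₁, cos δ − sin φ₁ sin φ₂) = 175.42728°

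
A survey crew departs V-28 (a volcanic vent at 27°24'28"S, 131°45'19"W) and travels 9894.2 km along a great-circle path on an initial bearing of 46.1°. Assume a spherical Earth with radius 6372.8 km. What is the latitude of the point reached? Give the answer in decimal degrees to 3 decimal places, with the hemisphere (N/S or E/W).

V-28: φ = -27.40778°, λ = -131.75528°
δ = d/R = 9894.2/6372.8 = 1.552567 rad
φ₂ = arcsin(sin φ₁ cos δ + cos φ₁ sin δ cos θ)
   = arcsin(-0.46032·0.01823 + 0.88775·0.99983·0.69340) = 37.37841°
λ₂ = λ₁ + atan2(sin θ sin δ cos φ₁, cos δ − sin φ₁ sin φ₂) = -66.71433°

37.378°N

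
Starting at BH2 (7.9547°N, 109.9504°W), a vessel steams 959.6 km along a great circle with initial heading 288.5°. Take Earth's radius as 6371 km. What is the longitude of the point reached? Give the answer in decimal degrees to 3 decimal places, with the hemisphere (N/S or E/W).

δ = d/R = 959.6/6371 = 0.150620 rad
φ₂ = arcsin(sin φ₁ cos δ + cos φ₁ sin δ cos θ)
   = arcsin(0.13839·0.98868 + 0.99038·0.15005·0.31730) = 10.60150°
λ₂ = λ₁ + atan2(sin θ sin δ cos φ₁, cos δ − sin φ₁ sin φ₂) = -118.27425°

118.274°W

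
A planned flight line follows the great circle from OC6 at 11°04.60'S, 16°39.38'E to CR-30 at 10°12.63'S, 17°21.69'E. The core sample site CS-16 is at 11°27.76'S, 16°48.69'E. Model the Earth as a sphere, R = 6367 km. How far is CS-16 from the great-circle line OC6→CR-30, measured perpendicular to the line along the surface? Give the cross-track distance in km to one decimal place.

40.0 km

OC6: φ = -11.07667°, λ = +16.65633°
CR-30: φ = -10.21050°, λ = +17.36150°
CS-16: φ = -11.46267°, λ = +16.81150°
δ₁₃ = central angle OC6→CS-16 = 0.007242 rad  (haversine)
θ₁₃ = bearing OC6→CS-16 = 158.499°,  θ₁₂ = bearing OC6→CR-30 = 38.730°
dₓₜ = R·arcsin(sin δ₁₃ · sin(θ₁₃ − θ₁₂)) = 6367·arcsin(0.00724·sin(119.769°)) = 40.022 km
|dₓₜ| = 40.022 km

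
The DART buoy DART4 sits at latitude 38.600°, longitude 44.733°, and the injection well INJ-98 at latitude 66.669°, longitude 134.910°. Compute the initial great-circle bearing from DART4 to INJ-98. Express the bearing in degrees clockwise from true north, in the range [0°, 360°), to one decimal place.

Δλ = 90.1770°
y = sin Δλ · cos φ₂ = 0.396040
x = cos φ₁ sin φ₂ − sin φ₁ cos φ₂ cos Δλ = 0.718381
θ = atan2(y, x) = 28.8678° → 28.8678° (mod 360°)

28.9°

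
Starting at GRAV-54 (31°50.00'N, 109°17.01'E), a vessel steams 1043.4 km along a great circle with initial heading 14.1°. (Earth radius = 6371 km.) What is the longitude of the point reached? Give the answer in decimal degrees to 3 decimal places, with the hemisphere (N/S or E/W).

GRAV-54: φ = +31.83333°, λ = +109.28350°
δ = d/R = 1043.4/6371 = 0.163773 rad
φ₂ = arcsin(sin φ₁ cos δ + cos φ₁ sin δ cos θ)
   = arcsin(0.52745·0.98662 + 0.84959·0.16304·0.96987) = 40.89975°
λ₂ = λ₁ + atan2(sin θ sin δ cos φ₁, cos δ − sin φ₁ sin φ₂) = 112.29573°

112.296°E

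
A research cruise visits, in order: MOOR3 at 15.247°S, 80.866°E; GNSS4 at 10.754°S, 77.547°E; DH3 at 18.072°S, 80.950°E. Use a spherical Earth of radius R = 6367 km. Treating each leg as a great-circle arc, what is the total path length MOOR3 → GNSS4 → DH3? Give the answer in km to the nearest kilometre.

MOOR3→GNSS4: c = 0.096608 rad, d = 615.11 km
GNSS4→DH3: c = 0.140060 rad, d = 891.76 km
Total = 615.11 + 891.76 = 1506.87 km

1507 km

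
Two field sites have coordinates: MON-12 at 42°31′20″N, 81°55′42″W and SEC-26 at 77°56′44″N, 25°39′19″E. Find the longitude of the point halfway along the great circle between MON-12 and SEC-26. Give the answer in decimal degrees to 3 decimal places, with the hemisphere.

65.471°W

MON-12: φ = +42.52222°, λ = -81.92833°
SEC-26: φ = +77.94556°, λ = +25.65528°
Bx = cos φ₂ cos Δλ = -0.063090,  By = cos φ₂ sin Δλ = 0.199083
φₘ = atan2(sin φ₁ + sin φ₂, √((cos φ₁ + Bx)² + By²)) = 66.97922°
λₘ = λ₁ + atan2(By, cos φ₁ + Bx) = -65.47073°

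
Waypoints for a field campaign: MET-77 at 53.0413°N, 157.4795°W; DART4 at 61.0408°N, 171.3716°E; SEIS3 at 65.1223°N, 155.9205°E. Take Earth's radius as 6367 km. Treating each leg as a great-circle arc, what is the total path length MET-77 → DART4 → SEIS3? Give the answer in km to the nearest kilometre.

2953 km

MET-77→DART4: c = 0.322965 rad, d = 2056.32 km
DART4→SEIS3: c = 0.140814 rad, d = 896.56 km
Total = 2056.32 + 896.56 = 2952.88 km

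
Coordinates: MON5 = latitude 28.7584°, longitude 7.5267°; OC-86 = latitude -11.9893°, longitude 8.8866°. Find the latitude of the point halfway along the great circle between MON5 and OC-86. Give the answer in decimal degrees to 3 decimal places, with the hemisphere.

8.385°N

Bx = cos φ₂ cos Δλ = 0.977911,  By = cos φ₂ sin Δλ = 0.023215
φₘ = atan2(sin φ₁ + sin φ₂, √((cos φ₁ + Bx)² + By²)) = 8.38513°
λₘ = λ₁ + atan2(By, cos φ₁ + Bx) = 8.24387°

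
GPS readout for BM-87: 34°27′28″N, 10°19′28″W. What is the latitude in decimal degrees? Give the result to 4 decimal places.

34.4578°N

34° + 27′/60 + 28″/3600 = 34 + 0.45000 + 0.00778 = 34.4578°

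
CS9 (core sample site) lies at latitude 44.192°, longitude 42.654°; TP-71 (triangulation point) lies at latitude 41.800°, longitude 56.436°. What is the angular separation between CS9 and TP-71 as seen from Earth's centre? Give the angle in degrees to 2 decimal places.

10.35°

Δφ = -2.3920°,  Δλ = 13.7820°
a = sin²(Δφ/2) + cos φ₁ cos φ₂ sin²(Δλ/2) = 0.008130
c = 2·arcsin(√a) = 0.180580 rad = 10.3465°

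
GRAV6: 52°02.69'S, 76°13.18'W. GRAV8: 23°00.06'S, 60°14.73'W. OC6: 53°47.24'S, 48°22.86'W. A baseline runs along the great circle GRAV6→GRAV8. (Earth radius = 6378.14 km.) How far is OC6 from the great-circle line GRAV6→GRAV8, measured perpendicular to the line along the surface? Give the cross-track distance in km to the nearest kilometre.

GRAV6: φ = -52.04483°, λ = -76.21967°
GRAV8: φ = -23.00100°, λ = -60.24550°
OC6: φ = -53.78733°, λ = -48.38100°
δ₁₃ = central angle GRAV6→OC6 = 0.292643 rad  (haversine)
θ₁₃ = bearing GRAV6→OC6 = 106.995°,  θ₁₂ = bearing GRAV6→GRAV8 = 28.976°
dₓₜ = R·arcsin(sin δ₁₃ · sin(θ₁₃ − θ₁₂)) = 6378.14·arcsin(0.28848·sin(78.018°)) = 1824.696 km
|dₓₜ| = 1824.696 km

1825 km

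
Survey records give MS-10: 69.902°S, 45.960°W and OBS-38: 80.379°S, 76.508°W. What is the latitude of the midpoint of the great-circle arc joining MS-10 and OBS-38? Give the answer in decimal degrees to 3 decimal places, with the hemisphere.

Bx = cos φ₂ cos Δλ = 0.143933,  By = cos φ₂ sin Δλ = -0.084946
φₘ = atan2(sin φ₁ + sin φ₂, √((cos φ₁ + Bx)² + By²)) = -75.58219°
λₘ = λ₁ + atan2(By, cos φ₁ + Bx) = -55.84320°

75.582°S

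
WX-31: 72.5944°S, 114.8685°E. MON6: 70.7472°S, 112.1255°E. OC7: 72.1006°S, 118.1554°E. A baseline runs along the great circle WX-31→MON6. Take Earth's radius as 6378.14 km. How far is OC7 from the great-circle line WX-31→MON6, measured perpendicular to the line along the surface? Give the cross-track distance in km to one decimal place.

δ₁₃ = central angle WX-31→OC7 = 0.019411 rad  (haversine)
θ₁₃ = bearing WX-31→OC7 = 65.218°,  θ₁₂ = bearing WX-31→MON6 = 333.661°
dₓₜ = R·arcsin(sin δ₁₃ · sin(θ₁₃ − θ₁₂)) = 6378.14·arcsin(0.01941·sin(-268.443°)) = 123.758 km
|dₓₜ| = 123.758 km

123.8 km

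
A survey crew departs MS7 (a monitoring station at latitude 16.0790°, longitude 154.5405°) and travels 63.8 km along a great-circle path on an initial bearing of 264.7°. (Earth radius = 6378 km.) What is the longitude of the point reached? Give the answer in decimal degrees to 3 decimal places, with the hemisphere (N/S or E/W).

153.947°E

δ = d/R = 63.8/6378 = 0.010003 rad
φ₂ = arcsin(sin φ₁ cos δ + cos φ₁ sin δ cos θ)
   = arcsin(0.27696·0.99995 + 0.96088·0.01000·-0.09237) = 16.02524°
λ₂ = λ₁ + atan2(sin θ sin δ cos φ₁, cos δ − sin φ₁ sin φ₂) = 153.94674°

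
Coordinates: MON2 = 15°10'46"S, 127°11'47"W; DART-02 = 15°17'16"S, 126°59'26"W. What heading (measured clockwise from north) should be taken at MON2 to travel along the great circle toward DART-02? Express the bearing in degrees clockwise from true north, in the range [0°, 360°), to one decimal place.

118.6°

MON2: φ = -15.17944°, λ = -127.19639°
DART-02: φ = -15.28778°, λ = -126.99056°
Δλ = 0.2058°
y = sin Δλ · cos φ₂ = 0.003465
x = cos φ₁ sin φ₂ − sin φ₁ cos φ₂ cos Δλ = -0.001892
θ = atan2(y, x) = 118.6387° → 118.6387° (mod 360°)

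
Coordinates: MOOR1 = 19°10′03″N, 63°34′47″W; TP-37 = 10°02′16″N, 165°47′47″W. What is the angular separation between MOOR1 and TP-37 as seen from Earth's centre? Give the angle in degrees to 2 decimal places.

98.02°

MOOR1: φ = +19.16750°, λ = -63.57972°
TP-37: φ = +10.03778°, λ = -165.79639°
Δφ = -9.1297°,  Δλ = -102.2167°
a = sin²(Δφ/2) + cos φ₁ cos φ₂ sin²(Δλ/2) = 0.569796
c = 2·arcsin(√a) = 1.710845 rad = 98.0242°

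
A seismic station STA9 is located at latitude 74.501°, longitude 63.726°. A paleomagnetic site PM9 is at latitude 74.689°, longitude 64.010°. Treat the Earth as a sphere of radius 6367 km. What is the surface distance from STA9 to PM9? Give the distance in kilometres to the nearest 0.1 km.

22.5 km

Δφ = 0.1880°,  Δλ = 0.2840°
a = sin²(Δφ/2) + cos φ₁ cos φ₂ sin²(Δλ/2) = 0.000003
c = 2·arcsin(√a) = 0.003536 rad = 0.2026°
d = R·c = 6367 × 0.003536 = 22.5 km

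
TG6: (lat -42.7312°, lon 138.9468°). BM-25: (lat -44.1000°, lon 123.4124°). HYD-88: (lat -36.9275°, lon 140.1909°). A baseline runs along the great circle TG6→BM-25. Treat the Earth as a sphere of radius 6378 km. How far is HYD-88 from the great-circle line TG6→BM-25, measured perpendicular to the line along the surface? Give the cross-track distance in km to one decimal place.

607.0 km

δ₁₃ = central angle TG6→HYD-88 = 0.102653 rad  (haversine)
θ₁₃ = bearing TG6→HYD-88 = 9.752°,  θ₁₂ = bearing TG6→BM-25 = 257.770°
dₓₜ = R·arcsin(sin δ₁₃ · sin(θ₁₃ − θ₁₂)) = 6378·arcsin(0.10247·sin(-248.018°)) = 606.977 km
|dₓₜ| = 606.977 km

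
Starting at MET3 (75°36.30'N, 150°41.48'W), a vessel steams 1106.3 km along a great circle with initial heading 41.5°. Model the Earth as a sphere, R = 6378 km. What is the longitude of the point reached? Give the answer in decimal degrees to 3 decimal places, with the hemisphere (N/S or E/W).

106.992°W

MET3: φ = +75.60500°, λ = -150.69133°
δ = d/R = 1106.3/6378 = 0.173456 rad
φ₂ = arcsin(sin φ₁ cos δ + cos φ₁ sin δ cos θ)
   = arcsin(0.96860·0.98499 + 0.24861·0.17259·0.74896) = 80.47205°
λ₂ = λ₁ + atan2(sin θ sin δ cos φ₁, cos δ − sin φ₁ sin φ₂) = -106.99188°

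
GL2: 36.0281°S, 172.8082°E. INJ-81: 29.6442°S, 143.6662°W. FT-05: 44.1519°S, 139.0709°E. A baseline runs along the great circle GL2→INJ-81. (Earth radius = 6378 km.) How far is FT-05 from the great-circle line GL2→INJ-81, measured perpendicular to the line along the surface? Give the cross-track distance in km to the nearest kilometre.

1491 km

δ₁₃ = central angle GL2→FT-05 = 0.468503 rad  (haversine)
θ₁₃ = bearing GL2→FT-05 = 241.944°,  θ₁₂ = bearing GL2→INJ-81 = 92.808°
dₓₜ = R·arcsin(sin δ₁₃ · sin(θ₁₃ − θ₁₂)) = 6378·arcsin(0.45155·sin(149.136°)) = 1490.999 km
|dₓₜ| = 1490.999 km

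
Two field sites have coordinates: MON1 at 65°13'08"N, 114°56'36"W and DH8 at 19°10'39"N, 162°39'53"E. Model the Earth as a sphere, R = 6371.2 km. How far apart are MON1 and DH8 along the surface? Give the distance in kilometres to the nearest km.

7725 km

MON1: φ = +65.21889°, λ = -114.94333°
DH8: φ = +19.17750°, λ = +162.66472°
Δφ = -46.0414°,  Δλ = -82.3919°
a = sin²(Δφ/2) + cos φ₁ cos φ₂ sin²(Δλ/2) = 0.324670
c = 2·arcsin(√a) = 1.212520 rad = 69.4723°
d = R·c = 6371.2 × 1.212520 = 7725.2 km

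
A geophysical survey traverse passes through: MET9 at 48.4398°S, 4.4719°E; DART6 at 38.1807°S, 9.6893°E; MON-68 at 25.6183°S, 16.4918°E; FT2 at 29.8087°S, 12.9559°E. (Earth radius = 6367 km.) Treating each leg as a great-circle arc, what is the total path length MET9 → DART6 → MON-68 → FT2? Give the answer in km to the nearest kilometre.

MET9→DART6: c = 0.190805 rad, d = 1214.86 km
DART6→MON-68: c = 0.241125 rad, d = 1535.24 km
MON-68→FT2: c = 0.091275 rad, d = 581.15 km
Total = 1214.86 + 1535.24 + 581.15 = 3331.24 km

3331 km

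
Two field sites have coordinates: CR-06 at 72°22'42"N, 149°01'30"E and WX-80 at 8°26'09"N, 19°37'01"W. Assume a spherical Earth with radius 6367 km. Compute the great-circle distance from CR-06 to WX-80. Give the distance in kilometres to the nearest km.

10984 km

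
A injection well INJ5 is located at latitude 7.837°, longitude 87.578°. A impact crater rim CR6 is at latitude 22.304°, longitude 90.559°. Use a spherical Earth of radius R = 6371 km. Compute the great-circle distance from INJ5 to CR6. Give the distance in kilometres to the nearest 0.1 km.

1640.0 km

Δφ = 14.4670°,  Δλ = 2.9810°
a = sin²(Δφ/2) + cos φ₁ cos φ₂ sin²(Δλ/2) = 0.016474
c = 2·arcsin(√a) = 0.257414 rad = 14.7488°
d = R·c = 6371 × 0.257414 = 1640.0 km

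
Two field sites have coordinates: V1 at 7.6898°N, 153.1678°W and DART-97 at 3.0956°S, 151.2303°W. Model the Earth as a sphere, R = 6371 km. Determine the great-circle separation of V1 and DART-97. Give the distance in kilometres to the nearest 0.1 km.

Δφ = -10.7854°,  Δλ = 1.9375°
a = sin²(Δφ/2) + cos φ₁ cos φ₂ sin²(Δλ/2) = 0.009115
c = 2·arcsin(√a) = 0.191240 rad = 10.9573°
d = R·c = 6371 × 0.191240 = 1218.4 km

1218.4 km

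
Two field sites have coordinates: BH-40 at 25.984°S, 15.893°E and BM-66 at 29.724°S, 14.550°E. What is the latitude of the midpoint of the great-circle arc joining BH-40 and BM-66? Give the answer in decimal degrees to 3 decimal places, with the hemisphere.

27.856°S

Bx = cos φ₂ cos Δλ = 0.868185,  By = cos φ₂ sin Δλ = -0.020354
φₘ = atan2(sin φ₁ + sin φ₂, √((cos φ₁ + Bx)² + By²)) = -27.85563°
λₘ = λ₁ + atan2(By, cos φ₁ + Bx) = 15.23309°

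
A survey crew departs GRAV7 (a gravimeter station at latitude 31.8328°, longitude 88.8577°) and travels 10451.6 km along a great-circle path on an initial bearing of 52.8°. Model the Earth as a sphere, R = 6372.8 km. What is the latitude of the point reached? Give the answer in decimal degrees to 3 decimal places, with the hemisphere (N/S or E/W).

28.421°N

δ = d/R = 10451.6/6372.8 = 1.640033 rad
φ₂ = arcsin(sin φ₁ cos δ + cos φ₁ sin δ cos θ)
   = arcsin(0.52744·-0.06918 + 0.84959·0.99760·0.60460) = 28.42072°
λ₂ = λ₁ + atan2(sin θ sin δ cos φ₁, cos δ − sin φ₁ sin φ₂) = -155.76651°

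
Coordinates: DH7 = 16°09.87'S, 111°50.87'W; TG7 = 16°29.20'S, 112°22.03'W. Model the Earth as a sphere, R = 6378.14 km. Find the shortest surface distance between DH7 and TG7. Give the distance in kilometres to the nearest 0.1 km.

66.1 km

DH7: φ = -16.16450°, λ = -111.84783°
TG7: φ = -16.48667°, λ = -112.36717°
Δφ = -0.3222°,  Δλ = -0.5193°
a = sin²(Δφ/2) + cos φ₁ cos φ₂ sin²(Δλ/2) = 0.000027
c = 2·arcsin(√a) = 0.010358 rad = 0.5935°
d = R·c = 6378.14 × 0.010358 = 66.1 km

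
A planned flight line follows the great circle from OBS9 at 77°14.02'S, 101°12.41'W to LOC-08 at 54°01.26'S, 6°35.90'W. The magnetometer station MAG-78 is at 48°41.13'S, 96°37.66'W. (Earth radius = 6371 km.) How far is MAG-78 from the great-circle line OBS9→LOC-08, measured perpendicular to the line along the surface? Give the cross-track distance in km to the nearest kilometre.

3068 km

OBS9: φ = -77.23367°, λ = -101.20683°
LOC-08: φ = -54.02100°, λ = -6.59833°
MAG-78: φ = -48.68550°, λ = -96.62767°
δ₁₃ = central angle OBS9→MAG-78 = 0.499233 rad  (haversine)
θ₁₃ = bearing OBS9→MAG-78 = 6.321°,  θ₁₂ = bearing OBS9→LOC-08 = 111.006°
dₓₜ = R·arcsin(sin δ₁₃ · sin(θ₁₃ − θ₁₂)) = 6371·arcsin(0.47875·sin(-104.685°)) = -3067.664 km
|dₓₜ| = 3067.664 km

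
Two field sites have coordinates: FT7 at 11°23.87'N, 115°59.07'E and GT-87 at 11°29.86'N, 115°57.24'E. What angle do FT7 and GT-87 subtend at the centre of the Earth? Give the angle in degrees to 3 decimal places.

0.104°

FT7: φ = +11.39783°, λ = +115.98450°
GT-87: φ = +11.49767°, λ = +115.95400°
Δφ = 0.0998°,  Δλ = -0.0305°
a = sin²(Δφ/2) + cos φ₁ cos φ₂ sin²(Δλ/2) = 0.000001
c = 2·arcsin(√a) = 0.001819 rad = 0.1042°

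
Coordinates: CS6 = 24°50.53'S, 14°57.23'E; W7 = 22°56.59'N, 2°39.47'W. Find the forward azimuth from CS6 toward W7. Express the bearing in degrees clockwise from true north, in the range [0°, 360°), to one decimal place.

338.9°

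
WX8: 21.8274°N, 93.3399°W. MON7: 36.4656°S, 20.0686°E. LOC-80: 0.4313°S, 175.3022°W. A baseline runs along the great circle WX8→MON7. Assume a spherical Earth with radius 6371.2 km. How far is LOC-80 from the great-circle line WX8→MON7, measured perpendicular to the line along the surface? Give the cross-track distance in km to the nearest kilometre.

δ₁₃ = central angle WX8→LOC-80 = 1.443455 rad  (haversine)
θ₁₃ = bearing WX8→LOC-80 = 266.591°,  θ₁₂ = bearing WX8→MON7 = 120.397°
dₓₜ = R·arcsin(sin δ₁₃ · sin(θ₁₃ − θ₁₂)) = 6371.2·arcsin(0.99190·sin(146.195°)) = 3724.602 km
|dₓₜ| = 3724.602 km

3725 km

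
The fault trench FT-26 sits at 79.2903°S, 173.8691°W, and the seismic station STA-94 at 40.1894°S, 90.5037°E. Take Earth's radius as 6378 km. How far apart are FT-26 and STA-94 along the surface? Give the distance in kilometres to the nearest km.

5752 km

Δφ = 39.1009°,  Δλ = -95.6272°
a = sin²(Δφ/2) + cos φ₁ cos φ₂ sin²(Δλ/2) = 0.189922
c = 2·arcsin(√a) = 0.901855 rad = 51.6725°
d = R·c = 6378 × 0.901855 = 5752.0 km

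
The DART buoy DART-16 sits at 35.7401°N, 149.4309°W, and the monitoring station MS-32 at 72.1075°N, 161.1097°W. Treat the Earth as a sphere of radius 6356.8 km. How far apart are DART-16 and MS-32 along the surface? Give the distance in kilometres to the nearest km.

Δφ = 36.3674°,  Δλ = -11.6788°
a = sin²(Δφ/2) + cos φ₁ cos φ₂ sin²(Δλ/2) = 0.099966
c = 2·arcsin(√a) = 0.643387 rad = 36.8633°
d = R·c = 6356.8 × 0.643387 = 4089.9 km

4090 km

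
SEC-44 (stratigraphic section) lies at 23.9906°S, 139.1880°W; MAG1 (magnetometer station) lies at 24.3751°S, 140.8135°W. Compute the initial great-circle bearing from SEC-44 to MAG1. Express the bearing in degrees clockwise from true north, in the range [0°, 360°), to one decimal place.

255.1°

Δλ = -1.6255°
y = sin Δλ · cos φ₂ = -0.025838
x = cos φ₁ sin φ₂ − sin φ₁ cos φ₂ cos Δλ = -0.006860
θ = atan2(y, x) = -104.8685° → 255.1315° (mod 360°)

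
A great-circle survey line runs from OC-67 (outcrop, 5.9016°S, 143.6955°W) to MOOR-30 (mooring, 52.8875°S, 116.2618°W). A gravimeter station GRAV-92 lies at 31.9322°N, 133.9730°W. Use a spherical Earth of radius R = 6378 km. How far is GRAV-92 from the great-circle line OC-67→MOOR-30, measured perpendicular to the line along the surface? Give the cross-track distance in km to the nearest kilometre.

2280 km

δ₁₃ = central angle OC-67→GRAV-92 = 0.679848 rad  (haversine)
θ₁₃ = bearing OC-67→GRAV-92 = 13.178°,  θ₁₂ = bearing OC-67→MOOR-30 = 159.364°
dₓₜ = R·arcsin(sin δ₁₃ · sin(θ₁₃ − θ₁₂)) = 6378·arcsin(0.62867·sin(-146.186°)) = -2279.619 km
|dₓₜ| = 2279.619 km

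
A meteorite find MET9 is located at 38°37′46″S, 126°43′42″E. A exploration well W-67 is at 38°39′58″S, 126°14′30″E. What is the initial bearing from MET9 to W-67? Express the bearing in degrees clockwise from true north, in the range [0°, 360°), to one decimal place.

264.3°

MET9: φ = -38.62944°, λ = +126.72833°
W-67: φ = -38.66611°, λ = +126.24167°
Δλ = -0.4867°
y = sin Δλ · cos φ₂ = -0.006632
x = cos φ₁ sin φ₂ − sin φ₁ cos φ₂ cos Δλ = -0.000658
θ = atan2(y, x) = -95.6622° → 264.3378° (mod 360°)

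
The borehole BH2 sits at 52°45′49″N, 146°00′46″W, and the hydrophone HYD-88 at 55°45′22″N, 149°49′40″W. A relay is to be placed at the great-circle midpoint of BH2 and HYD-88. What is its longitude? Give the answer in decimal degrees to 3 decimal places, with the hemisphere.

147.851°W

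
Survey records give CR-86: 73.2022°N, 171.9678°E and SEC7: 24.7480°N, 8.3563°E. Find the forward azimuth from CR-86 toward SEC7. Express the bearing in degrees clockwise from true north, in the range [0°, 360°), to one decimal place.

345.0°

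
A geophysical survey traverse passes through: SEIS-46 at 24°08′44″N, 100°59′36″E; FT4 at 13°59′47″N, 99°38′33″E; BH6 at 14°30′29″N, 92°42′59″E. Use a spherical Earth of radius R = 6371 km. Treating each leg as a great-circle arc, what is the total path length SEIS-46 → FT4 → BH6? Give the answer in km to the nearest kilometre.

1886 km

SEIS-46: φ = +24.14556°, λ = +100.99333°
FT4: φ = +13.99639°, λ = +99.64250°
BH6: φ = +14.50806°, λ = +92.71639°
SEIS-46→FT4: c = 0.178527 rad, d = 1137.40 km
FT4→BH6: c = 0.117498 rad, d = 748.58 km
Total = 1137.40 + 748.58 = 1885.98 km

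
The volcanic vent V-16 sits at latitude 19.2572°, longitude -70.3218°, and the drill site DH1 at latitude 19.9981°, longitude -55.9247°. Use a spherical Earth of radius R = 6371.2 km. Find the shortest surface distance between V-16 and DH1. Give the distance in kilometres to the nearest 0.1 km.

Δφ = 0.7409°,  Δλ = 14.3971°
a = sin²(Δφ/2) + cos φ₁ cos φ₂ sin²(Δλ/2) = 0.013972
c = 2·arcsin(√a) = 0.236957 rad = 13.5766°
d = R·c = 6371.2 × 0.236957 = 1509.7 km

1509.7 km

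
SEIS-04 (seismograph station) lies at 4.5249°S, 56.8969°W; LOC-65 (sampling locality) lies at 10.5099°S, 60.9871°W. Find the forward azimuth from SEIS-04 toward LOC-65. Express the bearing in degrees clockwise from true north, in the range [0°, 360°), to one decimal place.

213.9°

Δλ = -4.0902°
y = sin Δλ · cos φ₂ = -0.070130
x = cos φ₁ sin φ₂ − sin φ₁ cos φ₂ cos Δλ = -0.104466
θ = atan2(y, x) = -146.1256° → 213.8744° (mod 360°)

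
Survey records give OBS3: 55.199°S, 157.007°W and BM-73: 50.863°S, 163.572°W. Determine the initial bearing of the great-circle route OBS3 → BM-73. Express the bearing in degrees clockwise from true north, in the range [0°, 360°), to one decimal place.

315.0°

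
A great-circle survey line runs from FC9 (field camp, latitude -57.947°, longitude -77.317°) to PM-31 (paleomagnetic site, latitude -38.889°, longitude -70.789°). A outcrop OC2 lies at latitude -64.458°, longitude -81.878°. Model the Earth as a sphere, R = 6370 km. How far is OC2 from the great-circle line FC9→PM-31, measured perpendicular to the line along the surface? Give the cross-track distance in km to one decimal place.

δ₁₃ = central angle FC9→OC2 = 0.119859 rad  (haversine)
θ₁₃ = bearing FC9→OC2 = 196.663°,  θ₁₂ = bearing FC9→PM-31 = 15.355°
dₓₜ = R·arcsin(sin δ₁₃ · sin(θ₁₃ − θ₁₂)) = 6370·arcsin(0.11957·sin(181.308°)) = -17.387 km
|dₓₜ| = 17.387 km

17.4 km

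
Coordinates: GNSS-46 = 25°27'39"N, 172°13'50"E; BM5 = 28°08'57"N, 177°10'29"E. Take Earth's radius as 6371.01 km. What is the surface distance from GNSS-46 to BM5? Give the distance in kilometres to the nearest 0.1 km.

GNSS-46: φ = +25.46083°, λ = +172.23056°
BM5: φ = +28.14917°, λ = +177.17472°
Δφ = 2.6883°,  Δλ = 4.9442°
a = sin²(Δφ/2) + cos φ₁ cos φ₂ sin²(Δλ/2) = 0.002031
c = 2·arcsin(√a) = 0.090171 rad = 5.1664°
d = R·c = 6371.01 × 0.090171 = 574.5 km

574.5 km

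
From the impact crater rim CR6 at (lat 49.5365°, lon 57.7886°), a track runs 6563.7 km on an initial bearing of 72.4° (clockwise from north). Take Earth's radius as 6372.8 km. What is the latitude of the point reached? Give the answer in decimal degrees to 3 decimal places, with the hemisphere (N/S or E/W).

34.051°N

δ = d/R = 6563.7/6372.8 = 1.029955 rad
φ₂ = arcsin(sin φ₁ cos δ + cos φ₁ sin δ cos θ)
   = arcsin(0.76082·0.51486 + 0.64896·0.85728·0.30237) = 34.05124°
λ₂ = λ₁ + atan2(sin θ sin δ cos φ₁, cos δ − sin φ₁ sin φ₂) = 138.27739°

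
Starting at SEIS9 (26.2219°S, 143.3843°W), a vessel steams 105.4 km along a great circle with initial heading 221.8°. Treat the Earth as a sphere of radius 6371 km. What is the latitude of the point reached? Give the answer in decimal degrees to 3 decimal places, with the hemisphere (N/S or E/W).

26.927°S

δ = d/R = 105.4/6371 = 0.016544 rad
φ₂ = arcsin(sin φ₁ cos δ + cos φ₁ sin δ cos θ)
   = arcsin(-0.44185·0.99986 + 0.89709·0.01654·-0.74548) = -26.92678°
λ₂ = λ₁ + atan2(sin θ sin δ cos φ₁, cos δ − sin φ₁ sin φ₂) = -144.09291°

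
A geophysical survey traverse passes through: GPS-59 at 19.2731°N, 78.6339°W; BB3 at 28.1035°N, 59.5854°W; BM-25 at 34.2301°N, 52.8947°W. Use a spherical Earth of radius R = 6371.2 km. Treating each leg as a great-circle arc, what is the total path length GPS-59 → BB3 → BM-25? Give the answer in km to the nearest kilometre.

GPS-59→BB3: c = 0.340605 rad, d = 2170.06 km
BB3→BM-25: c = 0.146270 rad, d = 931.91 km
Total = 2170.06 + 931.91 = 3101.98 km

3102 km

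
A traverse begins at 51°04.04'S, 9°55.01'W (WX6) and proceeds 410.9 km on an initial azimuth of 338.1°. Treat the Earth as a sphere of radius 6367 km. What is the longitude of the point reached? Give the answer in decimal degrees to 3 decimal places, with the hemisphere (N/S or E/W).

11.962°W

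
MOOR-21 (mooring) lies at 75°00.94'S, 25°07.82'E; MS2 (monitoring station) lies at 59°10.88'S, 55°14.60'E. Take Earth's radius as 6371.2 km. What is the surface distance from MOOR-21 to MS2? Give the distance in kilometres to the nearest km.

2139 km

MOOR-21: φ = -75.01567°, λ = +25.13033°
MS2: φ = -59.18133°, λ = +55.24333°
Δφ = 15.8343°,  Δλ = 30.1130°
a = sin²(Δφ/2) + cos φ₁ cos φ₂ sin²(Δλ/2) = 0.027911
c = 2·arcsin(√a) = 0.335709 rad = 19.2347°
d = R·c = 6371.2 × 0.335709 = 2138.9 km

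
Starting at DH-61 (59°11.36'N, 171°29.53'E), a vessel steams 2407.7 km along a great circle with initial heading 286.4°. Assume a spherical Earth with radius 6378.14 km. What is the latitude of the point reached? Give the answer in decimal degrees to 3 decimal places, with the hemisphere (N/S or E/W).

DH-61: φ = +59.18933°, λ = +171.49217°
δ = d/R = 2407.7/6378.14 = 0.377492 rad
φ₂ = arcsin(sin φ₁ cos δ + cos φ₁ sin δ cos θ)
   = arcsin(0.85886·0.92959 + 0.51220·0.36859·0.28234) = 58.39679°
λ₂ = λ₁ + atan2(sin θ sin δ cos φ₁, cos δ − sin φ₁ sin φ₂) = 129.05706°

58.397°N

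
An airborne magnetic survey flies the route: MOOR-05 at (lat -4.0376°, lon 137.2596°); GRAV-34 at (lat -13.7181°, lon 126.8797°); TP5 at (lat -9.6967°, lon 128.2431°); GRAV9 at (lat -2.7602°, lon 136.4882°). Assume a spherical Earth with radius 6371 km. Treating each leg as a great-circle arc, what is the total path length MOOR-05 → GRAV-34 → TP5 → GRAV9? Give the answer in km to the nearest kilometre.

3232 km

MOOR-05→GRAV-34: c = 0.245969 rad, d = 1567.07 km
GRAV-34→TP5: c = 0.073952 rad, d = 471.15 km
TP5→GRAV9: c = 0.187337 rad, d = 1193.52 km
Total = 1567.07 + 471.15 + 1193.52 = 3231.74 km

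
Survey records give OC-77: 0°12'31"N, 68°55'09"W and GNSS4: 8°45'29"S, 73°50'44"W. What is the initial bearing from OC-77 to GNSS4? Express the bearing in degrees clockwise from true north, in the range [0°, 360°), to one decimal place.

208.6°

OC-77: φ = +0.20861°, λ = -68.91917°
GNSS4: φ = -8.75806°, λ = -73.84556°
Δλ = -4.9264°
y = sin Δλ · cos φ₂ = -0.084875
x = cos φ₁ sin φ₂ − sin φ₁ cos φ₂ cos Δλ = -0.155847
θ = atan2(y, x) = -151.4272° → 208.5728° (mod 360°)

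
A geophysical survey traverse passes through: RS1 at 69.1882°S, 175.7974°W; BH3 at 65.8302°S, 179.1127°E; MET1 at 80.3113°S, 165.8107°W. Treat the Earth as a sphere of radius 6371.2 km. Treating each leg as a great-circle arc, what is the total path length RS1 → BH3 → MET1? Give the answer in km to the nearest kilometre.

RS1→BH3: c = 0.067698 rad, d = 431.32 km
BH3→MET1: c = 0.262060 rad, d = 1669.64 km
Total = 431.32 + 1669.64 = 2100.95 km

2101 km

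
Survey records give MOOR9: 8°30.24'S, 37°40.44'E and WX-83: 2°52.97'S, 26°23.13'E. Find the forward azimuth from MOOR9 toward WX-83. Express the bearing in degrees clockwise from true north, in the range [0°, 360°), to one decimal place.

295.9°

MOOR9: φ = -8.50400°, λ = +37.67400°
WX-83: φ = -2.88283°, λ = +26.38550°
Δλ = -11.2885°
y = sin Δλ · cos φ₂ = -0.195502
x = cos φ₁ sin φ₂ − sin φ₁ cos φ₂ cos Δλ = 0.095093
θ = atan2(y, x) = -64.0614° → 295.9386° (mod 360°)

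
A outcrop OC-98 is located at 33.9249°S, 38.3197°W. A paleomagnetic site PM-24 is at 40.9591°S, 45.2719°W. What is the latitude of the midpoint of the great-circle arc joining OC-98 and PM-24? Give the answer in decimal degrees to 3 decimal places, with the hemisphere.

37.493°S

Bx = cos φ₂ cos Δλ = 0.749625,  By = cos φ₂ sin Δλ = -0.091408
φₘ = atan2(sin φ₁ + sin φ₂, √((cos φ₁ + Bx)² + By²)) = -37.49283°
λₘ = λ₁ + atan2(By, cos φ₁ + Bx) = -41.63200°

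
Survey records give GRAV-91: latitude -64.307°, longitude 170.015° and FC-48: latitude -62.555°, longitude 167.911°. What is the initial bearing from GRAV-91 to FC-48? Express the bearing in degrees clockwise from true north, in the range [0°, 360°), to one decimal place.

330.8°

Δλ = -2.1040°
y = sin Δλ · cos φ₂ = -0.016921
x = cos φ₁ sin φ₂ − sin φ₁ cos φ₂ cos Δλ = 0.030293
θ = atan2(y, x) = -29.1866° → 330.8134° (mod 360°)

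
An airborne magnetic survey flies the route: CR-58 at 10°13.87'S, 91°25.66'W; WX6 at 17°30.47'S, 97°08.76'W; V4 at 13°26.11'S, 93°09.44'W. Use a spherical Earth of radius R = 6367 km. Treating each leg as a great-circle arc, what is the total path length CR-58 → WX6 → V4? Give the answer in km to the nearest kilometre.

CR-58: φ = -10.23117°, λ = -91.42767°
WX6: φ = -17.50783°, λ = -97.14600°
V4: φ = -13.43517°, λ = -93.15733°
CR-58→WX6: c = 0.159695 rad, d = 1016.78 km
WX6→V4: c = 0.097732 rad, d = 622.26 km
Total = 1016.78 + 622.26 = 1639.04 km

1639 km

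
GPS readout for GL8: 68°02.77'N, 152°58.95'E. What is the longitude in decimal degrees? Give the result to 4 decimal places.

152° + 58.95′/60 = 152 + 0.98250 = 152.9825°

152.9825°E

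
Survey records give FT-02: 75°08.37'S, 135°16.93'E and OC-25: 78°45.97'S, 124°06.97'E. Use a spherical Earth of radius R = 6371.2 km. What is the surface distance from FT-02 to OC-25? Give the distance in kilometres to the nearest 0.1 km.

FT-02: φ = -75.13950°, λ = +135.28217°
OC-25: φ = -78.76617°, λ = +124.11617°
Δφ = -3.6267°,  Δλ = -11.1660°
a = sin²(Δφ/2) + cos φ₁ cos φ₂ sin²(Δλ/2) = 0.001474
c = 2·arcsin(√a) = 0.076809 rad = 4.4009°
d = R·c = 6371.2 × 0.076809 = 489.4 km

489.4 km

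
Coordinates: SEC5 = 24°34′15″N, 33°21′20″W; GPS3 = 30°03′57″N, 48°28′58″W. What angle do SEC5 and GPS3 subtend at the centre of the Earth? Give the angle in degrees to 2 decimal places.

SEC5: φ = +24.57083°, λ = -33.35556°
GPS3: φ = +30.06583°, λ = -48.48278°
Δφ = 5.4950°,  Δλ = -15.1272°
a = sin²(Δφ/2) + cos φ₁ cos φ₂ sin²(Δλ/2) = 0.015934
c = 2·arcsin(√a) = 0.253138 rad = 14.5038°

14.50°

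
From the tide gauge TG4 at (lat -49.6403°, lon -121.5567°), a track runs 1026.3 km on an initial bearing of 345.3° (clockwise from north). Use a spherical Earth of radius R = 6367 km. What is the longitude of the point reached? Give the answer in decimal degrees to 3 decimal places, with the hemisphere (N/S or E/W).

δ = d/R = 1026.3/6367 = 0.161191 rad
φ₂ = arcsin(sin φ₁ cos δ + cos φ₁ sin δ cos θ)
   = arcsin(-0.76199·0.98704 + 0.64758·0.16049·0.96727) = -40.66122°
λ₂ = λ₁ + atan2(sin θ sin δ cos φ₁, cos δ − sin φ₁ sin φ₂) = -124.63428°

124.634°W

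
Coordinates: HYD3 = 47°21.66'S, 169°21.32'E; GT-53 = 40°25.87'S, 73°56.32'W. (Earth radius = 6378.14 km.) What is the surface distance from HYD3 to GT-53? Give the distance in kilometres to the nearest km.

HYD3: φ = -47.36100°, λ = +169.35533°
GT-53: φ = -40.43117°, λ = -73.93867°
Δφ = 6.9298°,  Δλ = 116.7060°
a = sin²(Δφ/2) + cos φ₁ cos φ₂ sin²(Δλ/2) = 0.377318
c = 2·arcsin(√a) = 1.322901 rad = 75.7967°
d = R·c = 6378.14 × 1.322901 = 8437.7 km

8438 km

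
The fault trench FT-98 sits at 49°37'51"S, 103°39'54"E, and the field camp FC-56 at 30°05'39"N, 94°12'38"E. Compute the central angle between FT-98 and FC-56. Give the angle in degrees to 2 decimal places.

80.17°

FT-98: φ = -49.63083°, λ = +103.66500°
FC-56: φ = +30.09417°, λ = +94.21056°
Δφ = 79.7250°,  Δλ = -9.4544°
a = sin²(Δφ/2) + cos φ₁ cos φ₂ sin²(Δλ/2) = 0.414620
c = 2·arcsin(√a) = 1.399195 rad = 80.1679°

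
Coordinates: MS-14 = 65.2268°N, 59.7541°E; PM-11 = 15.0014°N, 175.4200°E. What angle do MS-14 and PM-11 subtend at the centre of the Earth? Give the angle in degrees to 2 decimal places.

Δφ = -50.2254°,  Δλ = 115.6659°
a = sin²(Δφ/2) + cos φ₁ cos φ₂ sin²(Δλ/2) = 0.470141
c = 2·arcsin(√a) = 1.511044 rad = 86.5764°

86.58°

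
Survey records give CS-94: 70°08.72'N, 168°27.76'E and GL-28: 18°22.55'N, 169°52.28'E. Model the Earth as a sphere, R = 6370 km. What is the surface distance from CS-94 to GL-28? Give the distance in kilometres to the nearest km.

CS-94: φ = +70.14533°, λ = +168.46267°
GL-28: φ = +18.37583°, λ = +169.87133°
Δφ = -51.7695°,  Δλ = 1.4087°
a = sin²(Δφ/2) + cos φ₁ cos φ₂ sin²(Δλ/2) = 0.190635
c = 2·arcsin(√a) = 0.903672 rad = 51.7766°
d = R·c = 6370 × 0.903672 = 5756.4 km

5756 km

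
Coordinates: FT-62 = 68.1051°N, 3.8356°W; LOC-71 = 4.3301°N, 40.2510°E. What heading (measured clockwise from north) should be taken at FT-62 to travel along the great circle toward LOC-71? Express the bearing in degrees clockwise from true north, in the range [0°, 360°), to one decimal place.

Δλ = 44.0866°
y = sin Δλ · cos φ₂ = 0.693759
x = cos φ₁ sin φ₂ − sin φ₁ cos φ₂ cos Δλ = -0.636421
θ = atan2(y, x) = 132.5318° → 132.5318° (mod 360°)

132.5°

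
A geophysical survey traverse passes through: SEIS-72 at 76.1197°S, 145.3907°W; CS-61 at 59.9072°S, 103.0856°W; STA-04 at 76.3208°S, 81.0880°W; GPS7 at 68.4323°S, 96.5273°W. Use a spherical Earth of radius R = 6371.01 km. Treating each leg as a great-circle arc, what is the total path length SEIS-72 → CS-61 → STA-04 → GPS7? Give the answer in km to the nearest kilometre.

SEIS-72→CS-61: c = 0.379345 rad, d = 2416.81 km
CS-61→STA-04: c = 0.315586 rad, d = 2010.60 km
STA-04→GPS7: c = 0.158913 rad, d = 1012.43 km
Total = 2416.81 + 2010.60 + 1012.43 = 5439.85 km

5440 km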